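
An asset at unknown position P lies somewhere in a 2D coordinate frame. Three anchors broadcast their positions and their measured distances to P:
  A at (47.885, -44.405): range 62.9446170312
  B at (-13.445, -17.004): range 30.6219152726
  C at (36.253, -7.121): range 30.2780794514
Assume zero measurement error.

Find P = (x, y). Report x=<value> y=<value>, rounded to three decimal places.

eq1: (x − 47.885)² + (y + 44.405)² = 62.9446170312²
eq2: (x + 13.445)² + (y + 17.004)² = 30.6219152726²
eq3: (x − 36.253)² + (y + 7.121)² = 30.2780794514²
eq2−eq3, eq2−eq1 (x²,y² cancel):
  99.396·x + 19.766·y = 916.024209
  122.660·x − 54.802·y = 770.550091
det = 99.396·-54.802 − 19.766·122.660 = -7871.597152
x = (916.024209·-54.802 − 19.766·770.550091) / -7871.597152 = 8.312246
y = (99.396·770.550091 − 916.024209·122.660) / -7871.597152 = 4.544177

x=8.312 y=4.544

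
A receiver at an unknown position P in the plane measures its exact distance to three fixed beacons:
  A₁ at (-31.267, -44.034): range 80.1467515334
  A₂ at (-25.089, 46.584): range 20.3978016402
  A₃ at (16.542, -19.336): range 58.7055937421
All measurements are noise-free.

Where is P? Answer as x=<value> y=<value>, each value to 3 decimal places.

x=-9.727 y=33.164

eq1: (x + 31.267)² + (y + 44.034)² = 80.1467515334²
eq2: (x + 25.089)² + (y − 46.584)² = 20.3978016402²
eq3: (x − 16.542)² + (y + 19.336)² = 58.7055937421²
eq2−eq3, eq2−eq1 (x²,y² cancel):
  83.262·x − 131.840·y = -5182.284742
  -12.356·x − 181.236·y = -5890.340002
det = 83.262·-181.236 − -131.840·-12.356 = -16719.086872
x = (-5182.284742·-181.236 − -131.840·-5890.340002) / -16719.086872 = -9.727453
y = (83.262·-5890.340002 − -5182.284742·-12.356) / -16719.086872 = 33.164120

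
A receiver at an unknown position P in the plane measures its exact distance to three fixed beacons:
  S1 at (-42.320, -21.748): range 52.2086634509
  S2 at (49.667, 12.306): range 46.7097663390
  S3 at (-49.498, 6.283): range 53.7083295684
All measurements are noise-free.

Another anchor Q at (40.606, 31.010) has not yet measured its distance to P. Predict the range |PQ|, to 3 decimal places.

eq1: (x + 42.320)² + (y + 21.748)² = 52.2086634509²
eq2: (x − 49.667)² + (y − 12.306)² = 46.7097663390²
eq3: (x + 49.498)² + (y − 6.283)² = 53.7083295684²
eq3−eq2, eq3−eq1 (x²,y² cancel):
  198.330·x + 12.046·y = 831.502826
  14.356·x − 56.062·y = -66.730063
det = 198.330·-56.062 − 12.046·14.356 = -11291.708836
x = (831.502826·-56.062 − 12.046·-66.730063) / -11291.708836 = 4.057126
y = (198.330·-66.730063 − 831.502826·14.356) / -11291.708836 = 2.229213
|P − Q| = √((4.057126 − 40.606)² + (2.229213 − 31.010)²) = 46.520468

46.520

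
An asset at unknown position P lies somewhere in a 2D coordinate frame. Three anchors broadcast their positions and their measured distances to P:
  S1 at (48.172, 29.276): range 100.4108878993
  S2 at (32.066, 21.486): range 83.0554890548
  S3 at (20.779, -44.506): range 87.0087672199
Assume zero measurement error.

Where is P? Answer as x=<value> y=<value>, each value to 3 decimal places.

x=-49.643 y=6.594

eq1: (x − 48.172)² + (y − 29.276)² = 100.4108878993²
eq2: (x − 32.066)² + (y − 21.486)² = 83.0554890548²
eq3: (x − 20.779)² + (y + 44.506)² = 87.0087672199²
eq2−eq3, eq2−eq1 (x²,y² cancel):
  -22.574·x − 131.984·y = 250.363014
  32.212·x + 15.580·y = -1496.382939
det = -22.574·15.580 − -131.984·32.212 = 3899.765688
x = (250.363014·15.580 − -131.984·-1496.382939) / 3899.765688 = -49.643483
y = (-22.574·-1496.382939 − 250.363014·32.212) / 3899.765688 = 6.593897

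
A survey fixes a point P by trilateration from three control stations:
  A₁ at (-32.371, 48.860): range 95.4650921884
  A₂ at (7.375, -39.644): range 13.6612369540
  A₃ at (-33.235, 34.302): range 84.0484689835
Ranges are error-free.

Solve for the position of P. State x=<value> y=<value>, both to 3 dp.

x=18.601 y=-31.858

eq1: (x + 32.371)² + (y − 48.860)² = 95.4650921884²
eq2: (x − 7.375)² + (y + 39.644)² = 13.6612369540²
eq3: (x + 33.235)² + (y − 34.302)² = 84.0484689835²
eq3−eq1, eq3−eq2 (x²,y² cancel):
  1.728·x + 29.116·y = -895.449876
  81.220·x − 147.892·y = 6222.360675
det = 1.728·-147.892 − 29.116·81.220 = -2620.358896
x = (-895.449876·-147.892 − 29.116·6222.360675) / -2620.358896 = 18.600651
y = (1.728·6222.360675 − -895.449876·81.220) / -2620.358896 = -31.858490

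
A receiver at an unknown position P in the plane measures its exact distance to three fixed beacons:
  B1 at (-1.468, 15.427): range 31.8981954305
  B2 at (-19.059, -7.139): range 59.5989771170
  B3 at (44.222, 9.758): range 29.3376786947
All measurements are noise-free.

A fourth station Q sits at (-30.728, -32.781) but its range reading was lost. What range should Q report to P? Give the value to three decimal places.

eq1: (x + 1.468)² + (y − 15.427)² = 31.8981954305²
eq2: (x + 19.059)² + (y + 7.139)² = 59.5989771170²
eq3: (x − 44.222)² + (y − 9.758)² = 29.3376786947²
eq2−eq3, eq2−eq1 (x²,y² cancel):
  126.562·x + 33.794·y = 4327.931728
  35.182·x + 45.132·y = 2360.479753
det = 126.562·45.132 − 33.794·35.182 = 4523.055676
x = (4327.931728·45.132 − 33.794·2360.479753) / 4523.055676 = 25.548693
y = (126.562·2360.479753 − 4327.931728·35.182) / 4523.055676 = 32.385572
|P − Q| = √((25.548693 − -30.728)² + (32.385572 − -32.781)²) = 86.103126

86.103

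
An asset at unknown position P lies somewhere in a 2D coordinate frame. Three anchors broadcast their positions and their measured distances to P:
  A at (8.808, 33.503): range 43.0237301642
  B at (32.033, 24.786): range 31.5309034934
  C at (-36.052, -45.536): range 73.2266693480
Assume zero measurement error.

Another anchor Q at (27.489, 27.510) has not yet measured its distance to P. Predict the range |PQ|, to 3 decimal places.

33.651

eq1: (x − 8.808)² + (y − 33.503)² = 43.0237301642²
eq2: (x − 32.033)² + (y − 24.786)² = 31.5309034934²
eq3: (x + 36.052)² + (y + 45.536)² = 73.2266693480²
eq1−eq3, eq1−eq2 (x²,y² cancel):
  -89.720·x − 158.078·y = -1337.861620
  46.450·x − 17.434·y = 1297.270494
det = -89.720·-17.434 − -158.078·46.450 = 8906.901580
x = (-1337.861620·-17.434 − -158.078·1297.270494) / 8906.901580 = 25.642386
y = (-89.720·1297.270494 − -1337.861620·46.450) / 8906.901580 = -6.090495
|P − Q| = √((25.642386 − 27.489)² + (-6.090495 − 27.510)²) = 33.651199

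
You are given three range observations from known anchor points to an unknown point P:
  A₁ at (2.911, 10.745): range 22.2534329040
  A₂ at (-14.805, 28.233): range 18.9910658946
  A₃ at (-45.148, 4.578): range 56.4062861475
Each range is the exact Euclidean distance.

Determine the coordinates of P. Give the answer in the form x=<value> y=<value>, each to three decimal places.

eq1: (x − 2.911)² + (y − 10.745)² = 22.2534329040²
eq2: (x + 14.805)² + (y − 28.233)² = 18.9910658946²
eq3: (x + 45.148)² + (y − 4.578)² = 56.4062861475²
eq2−eq3, eq2−eq1 (x²,y² cancel):
  -60.686·x − 47.310·y = -1777.998859
  35.432·x − 34.976·y = -1026.916060
det = -60.686·-34.976 − -47.310·35.432 = 3798.841456
x = (-1777.998859·-34.976 − -47.310·-1026.916060) / 3798.841456 = 3.581063
y = (-60.686·-1026.916060 − -1777.998859·35.432) / 3798.841456 = 32.988343

x=3.581 y=32.988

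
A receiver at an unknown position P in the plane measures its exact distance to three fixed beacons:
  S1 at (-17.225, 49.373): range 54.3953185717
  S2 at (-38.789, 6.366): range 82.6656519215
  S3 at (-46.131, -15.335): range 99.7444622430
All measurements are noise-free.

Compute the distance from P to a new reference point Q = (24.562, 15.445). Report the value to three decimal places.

eq1: (x + 17.225)² + (y − 49.373)² = 54.3953185717²
eq2: (x + 38.789)² + (y − 6.366)² = 82.6656519215²
eq3: (x + 46.131)² + (y + 15.335)² = 99.7444622430²
eq3−eq1, eq3−eq2 (x²,y² cancel):
  57.812·x + 129.416·y = 7361.269434
  14.684·x + 43.402·y = 2297.228832
det = 57.812·43.402 − 129.416·14.684 = 608.811880
x = (7361.269434·43.402 − 129.416·2297.228832) / 608.811880 = 36.457320
y = (57.812·2297.228832 − 7361.269434·14.684) / 608.811880 = 40.594663
|P − Q| = √((36.457320 − 24.562)² + (40.594663 − 15.445)²) = 27.820930

27.821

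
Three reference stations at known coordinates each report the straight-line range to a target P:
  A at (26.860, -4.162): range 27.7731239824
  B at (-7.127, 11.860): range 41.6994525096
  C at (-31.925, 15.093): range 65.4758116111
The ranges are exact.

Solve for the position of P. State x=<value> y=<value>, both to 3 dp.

eq1: (x − 26.860)² + (y + 4.162)² = 27.7731239824²
eq2: (x + 7.127)² + (y − 11.860)² = 41.6994525096²
eq3: (x + 31.925)² + (y − 15.093)² = 65.4758116111²
eq1−eq2, eq1−eq3 (x²,y² cancel):
  -67.974·x + 32.044·y = -1514.826039
  -117.570·x + 38.510·y = -3007.513060
det = -67.974·38.510 − 32.044·-117.570 = 1149.734340
x = (-1514.826039·38.510 − 32.044·-3007.513060) / 1149.734340 = 33.083119
y = (-67.974·-3007.513060 − -1514.826039·-117.570) / 1149.734340 = 22.904939

x=33.083 y=22.905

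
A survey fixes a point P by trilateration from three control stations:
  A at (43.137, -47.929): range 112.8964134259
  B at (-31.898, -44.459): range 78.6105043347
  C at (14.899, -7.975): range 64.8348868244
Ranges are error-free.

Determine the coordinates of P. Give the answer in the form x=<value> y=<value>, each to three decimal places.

x=-34.420 y=34.111

eq1: (x − 43.137)² + (y + 47.929)² = 112.8964134259²
eq2: (x + 31.898)² + (y + 44.459)² = 78.6105043347²
eq3: (x − 14.899)² + (y + 7.975)² = 64.8348868244²
eq2−eq3, eq2−eq1 (x²,y² cancel):
  93.594·x + 72.968·y = -732.455417
  150.070·x − 6.940·y = -5402.084048
det = 93.594·-6.940 − 72.968·150.070 = -11599.850120
x = (-732.455417·-6.940 − 72.968·-5402.084048) / -11599.850120 = -34.419627
y = (93.594·-5402.084048 − -732.455417·150.070) / -11599.850120 = 34.111050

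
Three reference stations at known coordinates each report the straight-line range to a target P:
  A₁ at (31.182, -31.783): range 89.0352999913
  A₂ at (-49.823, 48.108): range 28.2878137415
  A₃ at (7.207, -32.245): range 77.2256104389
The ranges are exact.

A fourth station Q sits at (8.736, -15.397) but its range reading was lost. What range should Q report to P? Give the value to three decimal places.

eq1: (x − 31.182)² + (y + 31.783)² = 89.0352999913²
eq2: (x + 49.823)² + (y − 48.108)² = 28.2878137415²
eq3: (x − 7.207)² + (y + 32.245)² = 77.2256104389²
eq2−eq1, eq2−eq3 (x²,y² cancel):
  162.010·x − 159.782·y = -9941.319018
  114.060·x − 160.706·y = -8868.624620
det = 162.010·-160.706 − -159.782·114.060 = -7811.244140
x = (-9941.319018·-160.706 − -159.782·-8868.624620) / -7811.244140 = -23.118345
y = (162.010·-8868.624620 − -9941.319018·114.060) / -7811.244140 = 38.777309
|P − Q| = √((-23.118345 − 8.736)² + (38.777309 − -15.397)²) = 62.845485

62.845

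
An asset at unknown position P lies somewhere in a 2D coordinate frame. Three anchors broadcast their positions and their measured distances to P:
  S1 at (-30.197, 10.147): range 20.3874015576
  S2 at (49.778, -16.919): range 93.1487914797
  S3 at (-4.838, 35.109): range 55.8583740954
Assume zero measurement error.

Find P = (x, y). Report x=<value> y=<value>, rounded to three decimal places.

x=-42.721 y=-5.940

eq1: (x + 30.197)² + (y − 10.147)² = 20.3874015576²
eq2: (x − 49.778)² + (y + 16.919)² = 93.1487914797²
eq3: (x + 4.838)² + (y − 35.109)² = 55.8583740954²
eq2−eq1, eq2−eq3 (x²,y² cancel):
  -159.950·x + 54.132·y = 6511.769785
  -109.232·x + 104.056·y = 4048.485678
det = -159.950·104.056 − 54.132·-109.232 = -10730.810576
x = (6511.769785·104.056 − 54.132·4048.485678) / -10730.810576 = -42.721478
y = (-159.950·4048.485678 − 6511.769785·-109.232) / -10730.810576 = -5.939752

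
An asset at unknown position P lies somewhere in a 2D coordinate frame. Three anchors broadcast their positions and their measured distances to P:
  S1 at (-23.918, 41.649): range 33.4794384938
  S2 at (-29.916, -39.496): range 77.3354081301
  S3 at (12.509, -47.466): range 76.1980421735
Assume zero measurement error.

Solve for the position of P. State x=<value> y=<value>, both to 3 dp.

x=6.881 y=28.524

eq1: (x + 23.918)² + (y − 41.649)² = 33.4794384938²
eq2: (x + 29.916)² + (y + 39.496)² = 77.3354081301²
eq3: (x − 12.509)² + (y + 47.466)² = 76.1980421735²
eq3−eq2, eq3−eq1 (x²,y² cancel):
  -84.850·x + 15.940·y = -129.218885
  -72.854·x + 178.230·y = 4582.482517
det = -84.850·178.230 − 15.940·-72.854 = -13961.522740
x = (-129.218885·178.230 − 15.940·4582.482517) / -13961.522740 = 6.881445
y = (-84.850·4582.482517 − -129.218885·-72.854) / -13961.522740 = 28.523948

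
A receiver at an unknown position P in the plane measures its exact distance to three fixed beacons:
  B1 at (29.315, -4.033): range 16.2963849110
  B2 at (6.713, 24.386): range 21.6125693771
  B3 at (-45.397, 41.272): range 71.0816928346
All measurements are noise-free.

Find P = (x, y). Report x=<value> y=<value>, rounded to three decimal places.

x=15.526 y=4.652

eq1: (x − 29.315)² + (y + 4.033)² = 16.2963849110²
eq2: (x − 6.713)² + (y − 24.386)² = 21.6125693771²
eq3: (x + 45.397)² + (y − 41.272)² = 71.0816928346²
eq3−eq2, eq3−eq1 (x²,y² cancel):
  104.220·x − 33.772·y = 1460.979673
  149.424·x − 90.610·y = 1898.403616
det = 104.220·-90.610 − -33.772·149.424 = -4397.026872
x = (1460.979673·-90.610 − -33.772·1898.403616) / -4397.026872 = 15.525600
y = (104.220·1898.403616 − 1460.979673·149.424) / -4397.026872 = 4.651735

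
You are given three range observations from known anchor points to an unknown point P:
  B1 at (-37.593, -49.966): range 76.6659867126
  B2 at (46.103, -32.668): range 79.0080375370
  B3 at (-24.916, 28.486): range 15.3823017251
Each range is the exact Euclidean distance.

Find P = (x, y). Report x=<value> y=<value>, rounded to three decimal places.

eq1: (x + 37.593)² + (y + 49.966)² = 76.6659867126²
eq2: (x − 46.103)² + (y + 32.668)² = 79.0080375370²
eq3: (x + 24.916)² + (y − 28.486)² = 15.3823017251²
eq3−eq2, eq3−eq1 (x²,y² cancel):
  142.038·x − 122.308·y = -4245.229208
  -25.354·x − 156.904·y = -3163.482759
det = 142.038·-156.904 − -122.308·-25.354 = -25387.327384
x = (-4245.229208·-156.904 − -122.308·-3163.482759) / -25387.327384 = -10.996596
y = (142.038·-3163.482759 − -4245.229208·-25.354) / -25387.327384 = 21.938832

x=-10.997 y=21.939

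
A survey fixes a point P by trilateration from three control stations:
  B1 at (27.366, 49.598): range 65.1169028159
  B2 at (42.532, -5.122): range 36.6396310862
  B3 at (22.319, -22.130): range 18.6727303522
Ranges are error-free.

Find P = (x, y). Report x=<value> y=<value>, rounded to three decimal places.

eq1: (x − 27.366)² + (y − 49.598)² = 65.1169028159²
eq2: (x − 42.532)² + (y + 5.122)² = 36.6396310862²
eq3: (x − 22.319)² + (y + 22.130)² = 18.6727303522²
eq2−eq1, eq2−eq3 (x²,y² cancel):
  -30.332·x + 109.440·y = -1524.094814
  -40.426·x − 34.016·y = 146.460460
det = -30.332·-34.016 − 109.440·-40.426 = 5455.994752
x = (-1524.094814·-34.016 − 109.440·146.460460) / 5455.994752 = 6.564335
y = (-30.332·146.460460 − -1524.094814·-40.426) / 5455.994752 = -12.106957

x=6.564 y=-12.107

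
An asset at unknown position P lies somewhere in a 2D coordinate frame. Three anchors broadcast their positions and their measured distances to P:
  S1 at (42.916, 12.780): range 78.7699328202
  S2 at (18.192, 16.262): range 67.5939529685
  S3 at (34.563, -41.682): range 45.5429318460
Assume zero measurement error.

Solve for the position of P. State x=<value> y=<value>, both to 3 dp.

x=-10.876 y=-44.763

eq1: (x − 42.916)² + (y − 12.780)² = 78.7699328202²
eq2: (x − 18.192)² + (y − 16.262)² = 67.5939529685²
eq3: (x − 34.563)² + (y + 41.682)² = 45.5429318460²
eq1−eq2, eq1−eq3 (x²,y² cancel):
  -49.448·x + 6.964·y = 226.049891
  -16.706·x − 108.924·y = 5057.422312
det = -49.448·-108.924 − 6.964·-16.706 = 5502.414536
x = (226.049891·-108.924 − 6.964·5057.422312) / 5502.414536 = -10.875616
y = (-49.448·5057.422312 − 226.049891·-16.706) / 5502.414536 = -44.762718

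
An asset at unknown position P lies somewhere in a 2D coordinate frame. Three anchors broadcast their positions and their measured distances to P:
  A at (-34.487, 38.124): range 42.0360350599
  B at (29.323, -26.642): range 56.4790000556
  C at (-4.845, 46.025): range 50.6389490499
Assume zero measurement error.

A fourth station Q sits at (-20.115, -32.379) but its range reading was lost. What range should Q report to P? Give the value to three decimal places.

30.579

eq1: (x + 34.487)² + (y − 38.124)² = 42.0360350599²
eq2: (x − 29.323)² + (y + 26.642)² = 56.4790000556²
eq3: (x + 4.845)² + (y − 46.025)² = 50.6389490499²
eq1−eq3, eq1−eq2 (x²,y² cancel):
  59.284·x + 15.802·y = -1298.292812
  127.620·x − 129.532·y = -2496.007256
det = 59.284·-129.532 − 15.802·127.620 = -9695.826328
x = (-1298.292812·-129.532 − 15.802·-2496.007256) / -9695.826328 = -21.412551
y = (59.284·-2496.007256 − -1298.292812·127.620) / -9695.826328 = -1.827058
|P − Q| = √((-21.412551 − -20.115)² + (-1.827058 − -32.379)²) = 30.579484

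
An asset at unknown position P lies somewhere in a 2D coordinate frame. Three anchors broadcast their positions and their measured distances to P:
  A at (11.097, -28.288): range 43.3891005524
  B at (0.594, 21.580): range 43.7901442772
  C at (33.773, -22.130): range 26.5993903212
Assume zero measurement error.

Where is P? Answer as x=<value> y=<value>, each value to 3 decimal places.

eq1: (x − 11.097)² + (y + 28.288)² = 43.3891005524²
eq2: (x − 0.594)² + (y − 21.580)² = 43.7901442772²
eq3: (x − 33.773)² + (y + 22.130)² = 26.5993903212²
eq3−eq2, eq3−eq1 (x²,y² cancel):
  -66.358·x + 87.420·y = -2374.352363
  -45.352·x − 12.316·y = -1882.084557
det = -66.358·-12.316 − 87.420·-45.352 = 4781.936968
x = (-2374.352363·-12.316 − 87.420·-1882.084557) / 4781.936968 = 40.522148
y = (-66.358·-1882.084557 − -2374.352363·-45.352) / 4781.936968 = 3.598905

x=40.522 y=3.599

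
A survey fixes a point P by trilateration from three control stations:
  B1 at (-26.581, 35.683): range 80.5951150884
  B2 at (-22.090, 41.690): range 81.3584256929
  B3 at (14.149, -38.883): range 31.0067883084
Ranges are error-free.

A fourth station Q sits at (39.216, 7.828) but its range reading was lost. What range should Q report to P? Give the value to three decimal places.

24.264

eq1: (x + 26.581)² + (y − 35.683)² = 80.5951150884²
eq2: (x + 22.090)² + (y − 41.690)² = 81.3584256929²
eq3: (x − 14.149)² + (y + 38.883)² = 31.0067883084²
eq3−eq1, eq3−eq2 (x²,y² cancel):
  -81.460·x + 149.132·y = -5266.407495
  -72.478·x + 161.146·y = -5143.830200
det = -81.460·161.146 − 149.132·-72.478 = -2318.164064
x = (-5266.407495·161.146 − 149.132·-5143.830200) / -2318.164064 = 35.179053
y = (-81.460·-5143.830200 − -5266.407495·-72.478) / -2318.164064 = -16.097966
|P − Q| = √((35.179053 − 39.216)² + (-16.097966 − 7.828)²) = 24.264146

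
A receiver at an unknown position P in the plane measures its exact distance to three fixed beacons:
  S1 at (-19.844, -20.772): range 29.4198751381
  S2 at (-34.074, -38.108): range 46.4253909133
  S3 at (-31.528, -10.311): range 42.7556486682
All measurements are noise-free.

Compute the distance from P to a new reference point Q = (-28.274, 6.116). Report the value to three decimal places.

eq1: (x + 19.844)² + (y + 20.772)² = 29.4198751381²
eq2: (x + 34.074)² + (y + 38.108)² = 46.4253909133²
eq3: (x + 31.528)² + (y + 10.311)² = 42.7556486682²
eq2−eq1, eq2−eq3 (x²,y² cancel):
  28.460·x + 34.672·y = -498.208952
  5.092·x + 55.594·y = -1185.654207
det = 28.460·55.594 − 34.672·5.092 = 1405.655416
x = (-498.208952·55.594 − 34.672·-1185.654207) / 1405.655416 = 9.541154
y = (28.460·-1185.654207 − -498.208952·5.092) / 1405.655416 = -22.200917
|P − Q| = √((9.541154 − -28.274)² + (-22.200917 − 6.116)²) = 47.242286

47.242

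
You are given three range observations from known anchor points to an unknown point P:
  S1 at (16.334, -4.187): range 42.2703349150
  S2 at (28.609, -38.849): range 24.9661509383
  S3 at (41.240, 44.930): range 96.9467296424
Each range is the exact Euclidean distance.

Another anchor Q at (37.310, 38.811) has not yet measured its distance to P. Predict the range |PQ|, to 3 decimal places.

89.802

eq1: (x − 16.334)² + (y + 4.187)² = 42.2703349150²
eq2: (x − 28.609)² + (y + 38.849)² = 24.9661509383²
eq3: (x − 41.240)² + (y − 44.930)² = 96.9467296424²
eq2−eq1, eq2−eq3 (x²,y² cancel):
  -24.550·x + 69.324·y = -3206.861678
  25.262·x + 167.558·y = -7383.636878
det = -24.550·167.558 − 69.324·25.262 = -5864.811788
x = (-3206.861678·167.558 − 69.324·-7383.636878) / -5864.811788 = 4.343206
y = (-24.550·-7383.636878 − -3206.861678·25.262) / -5864.811788 = -44.720962
|P − Q| = √((4.343206 − 37.310)² + (-44.720962 − 38.811)²) = 89.801994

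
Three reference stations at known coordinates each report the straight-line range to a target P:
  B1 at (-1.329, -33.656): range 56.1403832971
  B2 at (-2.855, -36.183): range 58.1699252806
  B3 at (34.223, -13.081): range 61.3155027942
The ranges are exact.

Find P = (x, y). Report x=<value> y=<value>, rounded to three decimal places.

eq1: (x + 1.329)² + (y + 33.656)² = 56.1403832971²
eq2: (x + 2.855)² + (y + 36.183)² = 58.1699252806²
eq3: (x − 34.223)² + (y + 13.081)² = 61.3155027942²
eq3−eq2, eq3−eq1 (x²,y² cancel):
  -74.156·x − 46.204·y = 350.884900
  -71.104·x − 41.150·y = 400.014533
det = -74.156·-41.150 − -46.204·-71.104 = -233.769816
x = (350.884900·-41.150 − -46.204·400.014533) / -233.769816 = -17.296321
y = (-74.156·400.014533 − 350.884900·-71.104) / -233.769816 = 20.165810

x=-17.296 y=20.166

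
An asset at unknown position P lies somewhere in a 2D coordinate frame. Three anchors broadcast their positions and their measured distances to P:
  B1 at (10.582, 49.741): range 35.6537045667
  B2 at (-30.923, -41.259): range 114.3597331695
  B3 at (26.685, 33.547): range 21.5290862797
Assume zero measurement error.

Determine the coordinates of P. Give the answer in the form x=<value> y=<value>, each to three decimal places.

eq1: (x − 10.582)² + (y − 49.741)² = 35.6537045667²
eq2: (x + 30.923)² + (y + 41.259)² = 114.3597331695²
eq3: (x − 26.685)² + (y − 33.547)² = 21.5290862797²
eq1−eq3, eq1−eq2 (x²,y² cancel):
  32.206·x − 32.388·y = 59.029722
  -83.010·x − 182.000·y = -11734.570716
det = 32.206·-182.000 − -32.388·-83.010 = -8550.019880
x = (59.029722·-182.000 − -32.388·-11734.570716) / -8550.019880 = 45.707810
y = (32.206·-11734.570716 − 59.029722·-83.010) / -8550.019880 = 43.628381

x=45.708 y=43.628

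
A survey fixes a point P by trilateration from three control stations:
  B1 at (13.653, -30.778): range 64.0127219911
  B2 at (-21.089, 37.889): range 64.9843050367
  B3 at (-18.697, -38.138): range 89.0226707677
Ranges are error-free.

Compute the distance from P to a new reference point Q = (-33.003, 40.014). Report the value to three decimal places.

77.086

eq1: (x − 13.653)² + (y + 30.778)² = 64.0127219911²
eq2: (x + 21.089)² + (y − 37.889)² = 64.9843050367²
eq3: (x + 18.697)² + (y + 38.138)² = 89.0226707677²
eq2−eq1, eq2−eq3 (x²,y² cancel):
  69.484·x − 137.334·y = -621.301225
  4.784·x − 152.054·y = -3778.313399
det = 69.484·-152.054 − -137.334·4.784 = -9908.314280
x = (-621.301225·-152.054 − -137.334·-3778.313399) / -9908.314280 = 42.834689
y = (69.484·-3778.313399 − -621.301225·4.784) / -9908.314280 = 26.196184
|P − Q| = √((42.834689 − -33.003)² + (26.196184 − 40.014)²) = 77.086231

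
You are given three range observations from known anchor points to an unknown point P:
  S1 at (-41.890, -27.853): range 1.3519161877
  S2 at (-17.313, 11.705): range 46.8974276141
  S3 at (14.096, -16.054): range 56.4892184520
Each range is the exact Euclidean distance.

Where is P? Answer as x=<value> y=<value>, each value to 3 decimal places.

eq1: (x + 41.890)² + (y + 27.853)² = 1.3519161877²
eq2: (x + 17.313)² + (y − 11.705)² = 46.8974276141²
eq3: (x − 14.096)² + (y + 16.054)² = 56.4892184520²
eq1−eq2, eq1−eq3 (x²,y² cancel):
  49.154·x + 79.116·y = -4291.355754
  111.972·x + 23.598·y = -5263.337701
det = 49.154·23.598 − 79.116·111.972 = -7698.840660
x = (-4291.355754·23.598 − 79.116·-5263.337701) / -7698.840660 = -40.934321
y = (49.154·-5263.337701 − -4291.355754·111.972) / -7698.840660 = -28.809219

x=-40.934 y=-28.809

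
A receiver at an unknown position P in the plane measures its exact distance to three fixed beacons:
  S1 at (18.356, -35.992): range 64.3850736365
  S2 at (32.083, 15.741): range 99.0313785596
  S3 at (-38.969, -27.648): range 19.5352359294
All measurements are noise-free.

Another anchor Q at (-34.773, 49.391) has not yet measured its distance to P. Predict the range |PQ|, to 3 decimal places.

96.116

eq1: (x − 18.356)² + (y + 35.992)² = 64.3850736365²
eq2: (x − 32.083)² + (y − 15.741)² = 99.0313785596²
eq3: (x + 38.969)² + (y + 27.648)² = 19.5352359294²
eq3−eq1, eq3−eq2 (x²,y² cancel):
  114.650·x − 16.688·y = -4414.440329
  142.104·x + 86.778·y = -10431.485392
det = 114.650·86.778 − -16.688·142.104 = 12320.529252
x = (-4414.440329·86.778 − -16.688·-10431.485392) / 12320.529252 = -45.221834
y = (114.650·-10431.485392 − -4414.440329·142.104) / 12320.529252 = -46.155499
|P − Q| = √((-45.221834 − -34.773)² + (-46.155499 − 49.391)²) = 96.116136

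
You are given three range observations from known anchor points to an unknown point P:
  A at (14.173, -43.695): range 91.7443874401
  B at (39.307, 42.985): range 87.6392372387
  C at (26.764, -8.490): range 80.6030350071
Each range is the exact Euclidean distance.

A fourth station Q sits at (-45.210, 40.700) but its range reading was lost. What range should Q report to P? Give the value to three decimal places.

eq1: (x − 14.173)² + (y + 43.695)² = 91.7443874401²
eq2: (x − 39.307)² + (y − 42.985)² = 87.6392372387²
eq3: (x − 26.764)² + (y + 8.490)² = 80.6030350071²
eq1−eq2, eq1−eq3 (x²,y² cancel):
  50.268·x + 173.360·y = 2019.020243
  25.182·x + 70.410·y = 598.448216
det = 50.268·70.410 − 173.360·25.182 = -826.181640
x = (2019.020243·70.410 − 173.360·598.448216) / -826.181640 = -46.493689
y = (50.268·598.448216 − 2019.020243·25.182) / -826.181640 = 25.127855
|P − Q| = √((-46.493689 − -45.210)² + (25.127855 − 40.700)²) = 15.624965

15.625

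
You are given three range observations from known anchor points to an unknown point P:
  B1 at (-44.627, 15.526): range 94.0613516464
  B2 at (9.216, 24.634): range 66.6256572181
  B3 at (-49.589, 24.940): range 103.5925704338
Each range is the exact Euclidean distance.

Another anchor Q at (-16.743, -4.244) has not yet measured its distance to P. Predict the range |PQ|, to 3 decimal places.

eq1: (x + 44.627)² + (y − 15.526)² = 94.0613516464²
eq2: (x − 9.216)² + (y − 24.634)² = 66.6256572181²
eq3: (x + 49.589)² + (y − 24.940)² = 103.5925704338²
eq1−eq2, eq1−eq3 (x²,y² cancel):
  107.686·x + 18.216·y = 2867.702481
  -9.924·x + 18.828·y = -1035.436060
det = 107.686·18.828 − 18.216·-9.924 = 2208.287592
x = (2867.702481·18.828 − 18.216·-1035.436060) / 2208.287592 = 32.991448
y = (107.686·-1035.436060 − 2867.702481·-9.924) / 2208.287592 = -37.605106
|P − Q| = √((32.991448 − -16.743)² + (-37.605106 − -4.244)²) = 59.887216

59.887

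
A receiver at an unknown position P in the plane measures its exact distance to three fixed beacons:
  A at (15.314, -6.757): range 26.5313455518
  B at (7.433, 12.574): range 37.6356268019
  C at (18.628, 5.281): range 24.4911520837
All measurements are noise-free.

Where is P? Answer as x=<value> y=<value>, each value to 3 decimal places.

eq1: (x − 15.314)² + (y + 6.757)² = 26.5313455518²
eq2: (x − 7.433)² + (y − 12.574)² = 37.6356268019²
eq3: (x − 18.628)² + (y − 5.281)² = 24.4911520837²
eq2−eq1, eq2−eq3 (x²,y² cancel):
  15.762·x − 38.662·y = 779.348788
  22.390·x − 14.586·y = 978.160254
det = 15.762·-14.586 − -38.662·22.390 = 635.737648
x = (779.348788·-14.586 − -38.662·978.160254) / 635.737648 = 41.605292
y = (15.762·978.160254 − 779.348788·22.390) / 635.737648 = -3.196063

x=41.605 y=-3.196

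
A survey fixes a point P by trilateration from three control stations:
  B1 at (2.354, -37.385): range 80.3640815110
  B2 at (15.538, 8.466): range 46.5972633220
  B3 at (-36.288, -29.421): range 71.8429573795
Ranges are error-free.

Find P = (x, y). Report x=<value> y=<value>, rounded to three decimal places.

x=-18.579 y=40.205

eq1: (x − 2.354)² + (y + 37.385)² = 80.3640815110²
eq2: (x − 15.538)² + (y − 8.466)² = 46.5972633220²
eq3: (x + 36.288)² + (y + 29.421)² = 71.8429573795²
eq1−eq2, eq1−eq3 (x²,y² cancel):
  26.368·x + 91.702·y = 3197.003707
  -77.284·x + 15.928·y = 2076.209716
det = 26.368·15.928 − 91.702·-77.284 = 7507.086872
x = (3197.003707·15.928 − 91.702·2076.209716) / 7507.086872 = -18.578539
y = (26.368·2076.209716 − 3197.003707·-77.284) / 7507.086872 = 40.205041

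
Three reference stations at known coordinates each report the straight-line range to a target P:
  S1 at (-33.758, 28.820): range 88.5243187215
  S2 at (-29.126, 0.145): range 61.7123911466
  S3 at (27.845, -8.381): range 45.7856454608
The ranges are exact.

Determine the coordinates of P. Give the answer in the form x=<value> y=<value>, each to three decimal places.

x=7.602 y=-49.448

eq1: (x + 33.758)² + (y − 28.820)² = 88.5243187215²
eq2: (x + 29.126)² + (y − 0.145)² = 61.7123911466²
eq3: (x − 27.845)² + (y + 8.381)² = 45.7856454608²
eq1−eq2, eq1−eq3 (x²,y² cancel):
  9.264·x − 57.350·y = 2906.285721
  123.206·x − 74.402·y = 4615.619897
det = 9.264·-74.402 − -57.350·123.206 = 6376.603972
x = (2906.285721·-74.402 − -57.350·4615.619897) / 6376.603972 = 7.601590
y = (9.264·4615.619897 − 2906.285721·123.206) / 6376.603972 = -49.448380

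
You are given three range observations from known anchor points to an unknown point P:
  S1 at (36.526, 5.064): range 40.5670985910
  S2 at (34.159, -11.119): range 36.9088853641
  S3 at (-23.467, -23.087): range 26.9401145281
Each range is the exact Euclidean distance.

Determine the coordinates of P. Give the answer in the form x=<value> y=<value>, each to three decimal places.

x=-2.429 y=-6.260

eq1: (x − 36.526)² + (y − 5.064)² = 40.5670985910²
eq2: (x − 34.159)² + (y + 11.119)² = 36.9088853641²
eq3: (x + 23.467)² + (y + 23.087)² = 26.9401145281²
eq3−eq1, eq3−eq2 (x²,y² cancel):
  119.986·x + 56.302·y = -643.836603
  115.252·x + 23.936·y = -429.736264
det = 119.986·23.936 − 56.302·115.252 = -3616.933208
x = (-643.836603·23.936 − 56.302·-429.736264) / -3616.933208 = -2.428615
y = (119.986·-429.736264 − -643.836603·115.252) / -3616.933208 = -6.259756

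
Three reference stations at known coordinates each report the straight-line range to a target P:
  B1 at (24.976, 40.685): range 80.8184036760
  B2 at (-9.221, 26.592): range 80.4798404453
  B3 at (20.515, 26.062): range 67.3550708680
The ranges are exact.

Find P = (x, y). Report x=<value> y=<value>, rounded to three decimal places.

x=37.104 y=-39.218

eq1: (x − 24.976)² + (y − 40.685)² = 80.8184036760²
eq2: (x + 9.221)² + (y − 26.592)² = 80.4798404453²
eq3: (x − 20.515)² + (y − 26.062)² = 67.3550708680²
eq2−eq1, eq2−eq3 (x²,y² cancel):
  68.394·x + 28.186·y = 1432.298841
  59.472·x − 1.060·y = 2248.230910
det = 68.394·-1.060 − 28.186·59.472 = -1748.775432
x = (1432.298841·-1.060 − 28.186·2248.230910) / -1748.775432 = 37.104177
y = (68.394·2248.230910 − 1432.298841·59.472) / -1748.775432 = -39.218202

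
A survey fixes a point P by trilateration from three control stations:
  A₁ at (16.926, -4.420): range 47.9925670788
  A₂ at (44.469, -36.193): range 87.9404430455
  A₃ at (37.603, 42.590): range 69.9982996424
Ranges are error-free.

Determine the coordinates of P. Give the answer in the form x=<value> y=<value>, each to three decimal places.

eq1: (x − 16.926)² + (y + 4.420)² = 47.9925670788²
eq2: (x − 44.469)² + (y + 36.193)² = 87.9404430455²
eq3: (x − 37.603)² + (y − 42.590)² = 69.9982996424²
eq3−eq2, eq3−eq1 (x²,y² cancel):
  13.732·x − 157.566·y = -2774.228069
  -41.354·x − 94.020·y = -325.392375
det = 13.732·-94.020 − -157.566·-41.354 = -7807.067004
x = (-2774.228069·-94.020 − -157.566·-325.392375) / -7807.067004 = -26.842622
y = (13.732·-325.392375 − -2774.228069·-41.354) / -7807.067004 = 15.267413

x=-26.843 y=15.267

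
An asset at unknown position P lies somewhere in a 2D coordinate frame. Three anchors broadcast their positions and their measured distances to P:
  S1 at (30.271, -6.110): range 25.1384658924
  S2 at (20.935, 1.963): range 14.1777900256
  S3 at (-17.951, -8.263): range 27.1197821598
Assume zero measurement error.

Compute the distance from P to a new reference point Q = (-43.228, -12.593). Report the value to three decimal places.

52.345

eq1: (x − 30.271)² + (y + 6.110)² = 25.1384658924²
eq2: (x − 20.935)² + (y − 1.963)² = 14.1777900256²
eq3: (x + 17.951)² + (y + 8.263)² = 27.1197821598²
eq3−eq1, eq3−eq2 (x²,y² cancel):
  96.444·x + 4.306·y = 666.690088
  77.772·x + 20.452·y = 586.084878
det = 96.444·20.452 − 4.306·77.772 = 1637.586456
x = (666.690088·20.452 − 4.306·586.084878) / 1637.586456 = 6.785269
y = (96.444·586.084878 − 666.690088·77.772) / 1637.586456 = 2.854535
|P − Q| = √((6.785269 − -43.228)² + (2.854535 − -12.593)²) = 52.344564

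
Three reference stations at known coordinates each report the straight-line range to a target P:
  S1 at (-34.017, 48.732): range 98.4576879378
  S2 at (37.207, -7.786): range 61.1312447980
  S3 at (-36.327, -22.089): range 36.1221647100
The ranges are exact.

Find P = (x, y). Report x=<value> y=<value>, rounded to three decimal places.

x=-9.914 y=-46.730

eq1: (x + 34.017)² + (y − 48.732)² = 98.4576879378²
eq2: (x − 37.207)² + (y + 7.786)² = 61.1312447980²
eq3: (x + 36.327)² + (y + 22.089)² = 36.1221647100²
eq1−eq2, eq1−eq3 (x²,y² cancel):
  142.448·x − 113.036·y = 3869.905755
  -4.620·x − 141.642·y = 6664.716268
det = 142.448·-141.642 − -113.036·-4.620 = -20698.845936
x = (3869.905755·-141.642 − -113.036·6664.716268) / -20698.845936 = -9.914160
y = (142.448·6664.716268 − 3869.905755·-4.620) / -20698.845936 = -46.729874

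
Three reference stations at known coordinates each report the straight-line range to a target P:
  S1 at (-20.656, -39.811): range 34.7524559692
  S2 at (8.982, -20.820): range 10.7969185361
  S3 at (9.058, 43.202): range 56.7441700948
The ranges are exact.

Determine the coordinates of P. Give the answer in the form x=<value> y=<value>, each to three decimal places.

eq1: (x + 20.656)² + (y + 39.811)² = 34.7524559692²
eq2: (x − 8.982)² + (y + 20.820)² = 10.7969185361²
eq3: (x − 9.058)² + (y − 43.202)² = 56.7441700948²
eq1−eq3, eq1−eq2 (x²,y² cancel):
  59.428·x + 166.026·y = -2075.293533
  59.276·x + 37.982·y = -406.277587
det = 59.428·37.982 − 166.026·59.276 = -7584.162880
x = (-2075.293533·37.982 − 166.026·-406.277587) / -7584.162880 = 1.499329
y = (59.428·-406.277587 − -2075.293533·59.276) / -7584.162880 = -13.036486

x=1.499 y=-13.036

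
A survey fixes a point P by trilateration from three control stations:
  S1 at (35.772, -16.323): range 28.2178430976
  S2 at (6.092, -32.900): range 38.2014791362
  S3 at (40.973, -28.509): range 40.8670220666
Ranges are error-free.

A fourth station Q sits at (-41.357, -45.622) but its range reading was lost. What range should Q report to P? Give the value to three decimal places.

eq1: (x − 35.772)² + (y + 16.323)² = 28.2178430976²
eq2: (x − 6.092)² + (y + 32.900)² = 38.2014791362²
eq3: (x − 40.973)² + (y + 28.509)² = 40.8670220666²
eq1−eq3, eq1−eq2 (x²,y² cancel):
  10.402·x − 24.372·y = 71.606673
  -59.360·x − 33.154·y = -1089.660188
det = 10.402·-33.154 − -24.372·-59.360 = -1791.589828
x = (71.606673·-33.154 − -24.372·-1089.660188) / -1791.589828 = 16.148365
y = (10.402·-1089.660188 − 71.606673·-59.360) / -1791.589828 = 3.954071
|P − Q| = √((16.148365 − -41.357)² + (3.954071 − -45.622)²) = 75.925317

75.925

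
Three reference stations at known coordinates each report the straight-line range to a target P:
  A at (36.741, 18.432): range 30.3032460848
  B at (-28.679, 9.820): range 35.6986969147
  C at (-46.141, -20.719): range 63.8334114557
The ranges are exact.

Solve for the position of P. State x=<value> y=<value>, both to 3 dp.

x=6.607 y=15.230

eq1: (x − 36.741)² + (y − 18.432)² = 30.3032460848²
eq2: (x + 28.679)² + (y − 9.820)² = 35.6986969147²
eq3: (x + 46.141)² + (y + 20.719)² = 63.8334114557²
eq1−eq2, eq1−eq3 (x²,y² cancel):
  -130.840·x − 17.224·y = -1126.832502
  -165.764·x − 78.302·y = -2287.788558
det = -130.840·-78.302 − -17.224·-165.764 = 7389.914544
x = (-1126.832502·-78.302 − -17.224·-2287.788558) / 7389.914544 = 6.607433
y = (-130.840·-2287.788558 − -1126.832502·-165.764) / 7389.914544 = 15.229674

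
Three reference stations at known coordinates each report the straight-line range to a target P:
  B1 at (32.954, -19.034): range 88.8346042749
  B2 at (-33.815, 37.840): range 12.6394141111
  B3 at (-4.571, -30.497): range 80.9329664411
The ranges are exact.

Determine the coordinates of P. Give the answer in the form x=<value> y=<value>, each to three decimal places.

x=-25.790 y=47.605

eq1: (x − 32.954)² + (y + 19.034)² = 88.8346042749²
eq2: (x + 33.815)² + (y − 37.840)² = 12.6394141111²
eq3: (x + 4.571)² + (y + 30.497)² = 80.9329664411²
eq3−eq1, eq3−eq2 (x²,y² cancel):
  75.050·x + 22.926·y = -844.143638
  -58.488·x + 136.674·y = 8014.749043
det = 75.050·136.674 − 22.926·-58.488 = 11598.279588
x = (-844.143638·136.674 − 22.926·8014.749043) / 11598.279588 = -25.789913
y = (75.050·8014.749043 − -844.143638·-58.488) / 11598.279588 = 47.604874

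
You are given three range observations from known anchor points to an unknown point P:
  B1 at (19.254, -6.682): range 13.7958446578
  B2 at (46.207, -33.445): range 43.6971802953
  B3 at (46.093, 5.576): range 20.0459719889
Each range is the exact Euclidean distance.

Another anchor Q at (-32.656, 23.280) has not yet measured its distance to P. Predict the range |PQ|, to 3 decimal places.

eq1: (x − 19.254)² + (y + 6.682)² = 13.7958446578²
eq2: (x − 46.207)² + (y + 33.445)² = 43.6971802953²
eq3: (x − 46.093)² + (y − 5.576)² = 20.0459719889²
eq1−eq3, eq1−eq2 (x²,y² cancel):
  53.678·x + 24.516·y = 1528.775122
  53.906·x − 53.526·y = 1119.170998
det = 53.678·-53.526 − 24.516·53.906 = -4194.728124
x = (1528.775122·-53.526 − 24.516·1119.170998) / -4194.728124 = 26.048604
y = (53.678·1119.170998 − 1528.775122·53.906) / -4194.728124 = 5.324610
|P − Q| = √((26.048604 − -32.656)² + (5.324610 − 23.280)²) = 61.389141

61.389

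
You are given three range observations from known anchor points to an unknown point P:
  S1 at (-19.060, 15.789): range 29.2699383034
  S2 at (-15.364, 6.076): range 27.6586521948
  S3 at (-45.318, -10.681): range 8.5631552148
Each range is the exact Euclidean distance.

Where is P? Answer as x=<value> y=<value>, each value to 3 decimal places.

x=-41.482 y=-3.025

eq1: (x + 19.060)² + (y − 15.789)² = 29.2699383034²
eq2: (x + 15.364)² + (y − 6.076)² = 27.6586521948²
eq3: (x + 45.318)² + (y + 10.681)² = 8.5631552148²
eq2−eq1, eq2−eq3 (x²,y² cancel):
  -7.392·x + 19.426·y = 247.877602
  -59.908·x − 33.514·y = 2586.508027
det = -7.392·-33.514 − 19.426·-59.908 = 1411.508296
x = (247.877602·-33.514 − 19.426·2586.508027) / 1411.508296 = -41.482487
y = (-7.392·2586.508027 − 247.877602·-59.908) / 1411.508296 = -3.024861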